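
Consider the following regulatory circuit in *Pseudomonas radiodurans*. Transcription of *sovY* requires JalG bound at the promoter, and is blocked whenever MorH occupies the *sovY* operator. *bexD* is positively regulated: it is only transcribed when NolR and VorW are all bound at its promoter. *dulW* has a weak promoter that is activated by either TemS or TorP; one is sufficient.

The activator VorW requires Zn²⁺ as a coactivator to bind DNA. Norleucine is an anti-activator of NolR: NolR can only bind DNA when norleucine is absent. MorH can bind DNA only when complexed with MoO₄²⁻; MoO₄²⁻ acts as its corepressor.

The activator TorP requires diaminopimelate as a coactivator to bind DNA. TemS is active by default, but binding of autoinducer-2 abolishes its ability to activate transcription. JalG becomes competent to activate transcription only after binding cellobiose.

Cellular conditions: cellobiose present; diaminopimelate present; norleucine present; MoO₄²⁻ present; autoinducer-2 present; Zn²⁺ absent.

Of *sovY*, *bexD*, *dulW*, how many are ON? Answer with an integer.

1

Cellobiose is present, so JalG is active.
MoO₄²⁻ is present, so MorH is active.
With repressor MorH bound, *sovY* is not transcribed.
→ *sovY* is OFF.
Norleucine is present, so NolR is inactive.
Zn²⁺ is absent, so VorW is inactive.
Required activator NolR is absent, so *bexD* is not transcribed.
→ *bexD* is OFF.
Autoinducer-2 is present, so TemS is inactive.
Diaminopimelate is present, so TorP is active.
Activator TorP is present, so *dulW* is transcribed.
→ *dulW* is ON.
1 of the 3 genes is transcribed.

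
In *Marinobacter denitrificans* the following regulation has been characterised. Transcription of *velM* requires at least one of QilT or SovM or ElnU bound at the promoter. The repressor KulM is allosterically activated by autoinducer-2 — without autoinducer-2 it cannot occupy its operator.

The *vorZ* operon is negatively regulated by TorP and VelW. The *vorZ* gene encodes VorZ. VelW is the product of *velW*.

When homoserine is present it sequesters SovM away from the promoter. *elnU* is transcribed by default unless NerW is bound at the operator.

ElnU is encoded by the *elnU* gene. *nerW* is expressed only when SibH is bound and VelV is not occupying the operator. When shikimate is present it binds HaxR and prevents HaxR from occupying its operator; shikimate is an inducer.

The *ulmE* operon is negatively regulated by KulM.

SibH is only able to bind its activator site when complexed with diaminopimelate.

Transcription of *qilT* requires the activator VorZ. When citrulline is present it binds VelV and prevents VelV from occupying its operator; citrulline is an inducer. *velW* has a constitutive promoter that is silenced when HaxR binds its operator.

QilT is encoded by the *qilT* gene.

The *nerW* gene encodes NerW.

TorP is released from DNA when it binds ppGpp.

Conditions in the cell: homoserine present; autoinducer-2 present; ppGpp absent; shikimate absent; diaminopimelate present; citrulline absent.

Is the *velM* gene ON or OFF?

ON

ppGpp is absent, so TorP is active.
Shikimate is absent, so HaxR is active.
With repressor HaxR bound, *velW* is not transcribed.
So VelW is not produced.
With repressor TorP bound, *vorZ* is not transcribed.
So VorZ is not produced.
Required activator VorZ is absent, so *qilT* is not transcribed.
So QilT is not produced.
Homoserine is present, so SovM is inactive.
Citrulline is absent, so VelV is active.
Diaminopimelate is present, so SibH is active.
With repressor VelV bound, *nerW* is not transcribed.
So NerW is not produced.
With no repressor bound, *elnU* is transcribed.
So ElnU is produced and active.
Activator ElnU is present, so *velM* is transcribed.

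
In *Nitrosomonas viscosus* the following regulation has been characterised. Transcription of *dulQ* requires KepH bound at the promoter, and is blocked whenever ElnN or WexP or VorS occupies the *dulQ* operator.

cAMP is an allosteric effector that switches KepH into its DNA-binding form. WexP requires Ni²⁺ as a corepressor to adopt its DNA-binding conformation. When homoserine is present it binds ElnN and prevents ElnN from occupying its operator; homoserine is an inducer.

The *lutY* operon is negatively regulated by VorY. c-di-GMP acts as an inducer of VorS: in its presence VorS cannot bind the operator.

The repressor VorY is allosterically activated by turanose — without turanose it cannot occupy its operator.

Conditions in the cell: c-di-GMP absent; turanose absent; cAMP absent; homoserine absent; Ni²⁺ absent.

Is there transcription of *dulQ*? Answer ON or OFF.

Homoserine is absent, so ElnN is active.
Ni²⁺ is absent, so WexP is inactive.
cAMP is absent, so KepH is inactive.
c-di-GMP is absent, so VorS is active.
With repressor ElnN bound, *dulQ* is not transcribed.

OFF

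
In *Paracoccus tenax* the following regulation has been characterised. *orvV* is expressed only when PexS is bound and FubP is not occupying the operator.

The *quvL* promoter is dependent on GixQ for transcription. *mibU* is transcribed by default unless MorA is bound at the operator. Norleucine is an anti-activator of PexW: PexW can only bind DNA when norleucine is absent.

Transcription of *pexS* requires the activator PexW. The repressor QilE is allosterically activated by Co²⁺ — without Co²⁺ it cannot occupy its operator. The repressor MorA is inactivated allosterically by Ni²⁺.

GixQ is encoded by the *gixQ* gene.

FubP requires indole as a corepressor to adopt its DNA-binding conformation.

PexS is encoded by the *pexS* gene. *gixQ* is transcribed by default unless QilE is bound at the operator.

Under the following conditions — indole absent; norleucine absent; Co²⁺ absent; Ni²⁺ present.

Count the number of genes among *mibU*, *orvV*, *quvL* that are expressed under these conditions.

Ni²⁺ is present, so MorA is inactive.
With no repressor bound, *mibU* is transcribed.
→ *mibU* is ON.
Norleucine is absent, so PexW is active.
No repressor is bound and PexW is active, so *pexS* is transcribed.
So PexS is produced and active.
Indole is absent, so FubP is inactive.
No repressor is bound and PexS is active, so *orvV* is transcribed.
→ *orvV* is ON.
Co²⁺ is absent, so QilE is inactive.
With no repressor bound, *gixQ* is transcribed.
So GixQ is produced and active.
No repressor is bound and GixQ is active, so *quvL* is transcribed.
→ *quvL* is ON.
3 of the 3 genes are transcribed.

3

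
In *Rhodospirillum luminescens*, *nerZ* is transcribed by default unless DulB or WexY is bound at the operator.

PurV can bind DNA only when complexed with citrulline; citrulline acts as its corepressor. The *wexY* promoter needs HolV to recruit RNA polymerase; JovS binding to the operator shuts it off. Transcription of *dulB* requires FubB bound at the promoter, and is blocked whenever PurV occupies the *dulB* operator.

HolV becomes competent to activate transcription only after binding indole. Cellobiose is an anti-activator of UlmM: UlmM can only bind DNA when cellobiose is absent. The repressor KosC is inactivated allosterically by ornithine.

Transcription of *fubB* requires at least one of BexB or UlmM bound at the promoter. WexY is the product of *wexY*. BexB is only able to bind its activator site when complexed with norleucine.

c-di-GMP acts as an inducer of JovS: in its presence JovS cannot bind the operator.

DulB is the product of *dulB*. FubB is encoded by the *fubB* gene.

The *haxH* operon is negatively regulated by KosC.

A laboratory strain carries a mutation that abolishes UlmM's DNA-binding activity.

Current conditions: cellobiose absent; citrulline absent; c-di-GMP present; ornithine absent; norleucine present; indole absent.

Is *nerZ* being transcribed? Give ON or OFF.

OFF

Citrulline is absent, so PurV is inactive.
Norleucine is present, so BexB is active.
UlmM is non-functional in this strain, so it has no effect.
Activator BexB is present, so *fubB* is transcribed.
So FubB is produced and active.
No repressor is bound and FubB is active, so *dulB* is transcribed.
So DulB is produced and active.
c-di-GMP is present, so JovS is inactive.
Indole is absent, so HolV is inactive.
Required activator HolV is absent, so *wexY* is not transcribed.
So WexY is not produced.
With repressor DulB bound, *nerZ* is not transcribed.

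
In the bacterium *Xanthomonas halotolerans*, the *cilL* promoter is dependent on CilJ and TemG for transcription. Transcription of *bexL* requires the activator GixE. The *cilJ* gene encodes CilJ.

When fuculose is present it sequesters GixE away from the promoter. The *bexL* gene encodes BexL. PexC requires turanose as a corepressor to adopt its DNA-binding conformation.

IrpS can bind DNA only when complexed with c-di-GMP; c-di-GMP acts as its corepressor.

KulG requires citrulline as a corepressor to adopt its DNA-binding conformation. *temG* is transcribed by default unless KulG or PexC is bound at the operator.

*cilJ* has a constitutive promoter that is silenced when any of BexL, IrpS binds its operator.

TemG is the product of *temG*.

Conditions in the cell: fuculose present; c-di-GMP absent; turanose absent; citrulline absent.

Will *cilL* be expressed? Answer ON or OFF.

Fuculose is present, so GixE is inactive.
Required activator GixE is absent, so *bexL* is not transcribed.
So BexL is not produced.
c-di-GMP is absent, so IrpS is inactive.
With no repressor bound, *cilJ* is transcribed.
So CilJ is produced and active.
Citrulline is absent, so KulG is inactive.
Turanose is absent, so PexC is inactive.
With no repressor bound, *temG* is transcribed.
So TemG is produced and active.
No repressor is bound and CilJ and TemG are active, so *cilL* is transcribed.

ON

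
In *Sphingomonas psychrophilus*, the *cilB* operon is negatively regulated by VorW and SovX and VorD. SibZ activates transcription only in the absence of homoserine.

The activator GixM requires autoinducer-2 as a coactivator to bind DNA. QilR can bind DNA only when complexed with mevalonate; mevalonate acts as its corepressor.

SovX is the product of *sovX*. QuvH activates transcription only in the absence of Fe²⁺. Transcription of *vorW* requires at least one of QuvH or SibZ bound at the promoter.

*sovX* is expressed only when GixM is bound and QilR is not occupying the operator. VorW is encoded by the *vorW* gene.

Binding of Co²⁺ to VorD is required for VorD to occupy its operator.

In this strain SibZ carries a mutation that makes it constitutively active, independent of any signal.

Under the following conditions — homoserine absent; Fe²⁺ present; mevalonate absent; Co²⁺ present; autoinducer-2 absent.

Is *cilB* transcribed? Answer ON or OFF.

OFF

Fe²⁺ is present, so QuvH is inactive.
SibZ is constitutively active in this strain.
Activator SibZ is present, so *vorW* is transcribed.
So VorW is produced and active.
Autoinducer-2 is absent, so GixM is inactive.
Mevalonate is absent, so QilR is inactive.
Required activator GixM is absent, so *sovX* is not transcribed.
So SovX is not produced.
Co²⁺ is present, so VorD is active.
With repressor VorW bound, *cilB* is not transcribed.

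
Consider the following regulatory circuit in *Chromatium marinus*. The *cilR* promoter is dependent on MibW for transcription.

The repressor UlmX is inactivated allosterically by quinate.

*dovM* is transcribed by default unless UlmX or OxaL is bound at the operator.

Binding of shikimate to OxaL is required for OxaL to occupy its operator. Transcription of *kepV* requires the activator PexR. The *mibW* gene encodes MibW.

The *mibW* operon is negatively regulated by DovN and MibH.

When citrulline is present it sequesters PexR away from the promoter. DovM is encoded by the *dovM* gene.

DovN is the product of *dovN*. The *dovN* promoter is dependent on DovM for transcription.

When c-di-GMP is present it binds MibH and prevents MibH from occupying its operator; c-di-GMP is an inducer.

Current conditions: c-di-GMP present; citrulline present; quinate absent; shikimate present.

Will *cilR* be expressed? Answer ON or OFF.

Quinate is absent, so UlmX is active.
Shikimate is present, so OxaL is active.
With repressor UlmX bound, *dovM* is not transcribed.
So DovM is not produced.
Required activator DovM is absent, so *dovN* is not transcribed.
So DovN is not produced.
c-di-GMP is present, so MibH is inactive.
With no repressor bound, *mibW* is transcribed.
So MibW is produced and active.
No repressor is bound and MibW is active, so *cilR* is transcribed.

ON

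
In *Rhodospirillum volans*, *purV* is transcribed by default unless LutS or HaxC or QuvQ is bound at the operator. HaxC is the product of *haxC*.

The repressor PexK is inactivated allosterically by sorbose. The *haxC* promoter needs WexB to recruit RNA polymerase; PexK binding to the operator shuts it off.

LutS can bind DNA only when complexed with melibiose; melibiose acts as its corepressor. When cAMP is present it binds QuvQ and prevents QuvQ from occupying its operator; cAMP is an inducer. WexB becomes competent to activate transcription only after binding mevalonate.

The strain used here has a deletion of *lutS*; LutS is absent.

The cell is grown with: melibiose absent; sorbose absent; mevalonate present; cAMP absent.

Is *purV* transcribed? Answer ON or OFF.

LutS is non-functional in this strain, so it has no effect.
Sorbose is absent, so PexK is active.
Mevalonate is present, so WexB is active.
With repressor PexK bound, *haxC* is not transcribed.
So HaxC is not produced.
cAMP is absent, so QuvQ is active.
With repressor QuvQ bound, *purV* is not transcribed.

OFF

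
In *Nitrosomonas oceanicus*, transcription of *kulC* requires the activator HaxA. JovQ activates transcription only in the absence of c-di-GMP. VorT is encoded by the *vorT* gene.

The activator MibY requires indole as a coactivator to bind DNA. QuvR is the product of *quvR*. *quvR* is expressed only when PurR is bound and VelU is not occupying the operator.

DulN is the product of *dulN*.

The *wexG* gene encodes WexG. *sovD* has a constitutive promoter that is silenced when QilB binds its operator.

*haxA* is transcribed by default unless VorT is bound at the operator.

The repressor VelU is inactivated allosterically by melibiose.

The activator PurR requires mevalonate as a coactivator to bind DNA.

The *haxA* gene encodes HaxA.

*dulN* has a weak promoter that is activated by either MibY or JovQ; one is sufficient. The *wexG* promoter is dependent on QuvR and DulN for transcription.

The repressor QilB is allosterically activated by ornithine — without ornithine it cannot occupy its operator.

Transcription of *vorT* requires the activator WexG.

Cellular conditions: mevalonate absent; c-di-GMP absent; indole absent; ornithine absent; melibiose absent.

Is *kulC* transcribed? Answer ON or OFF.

ON

Mevalonate is absent, so PurR is inactive.
Melibiose is absent, so VelU is active.
With repressor VelU bound, *quvR* is not transcribed.
So QuvR is not produced.
Indole is absent, so MibY is inactive.
c-di-GMP is absent, so JovQ is active.
Activator JovQ is present, so *dulN* is transcribed.
So DulN is produced and active.
Required activator QuvR is absent, so *wexG* is not transcribed.
So WexG is not produced.
Required activator WexG is absent, so *vorT* is not transcribed.
So VorT is not produced.
With no repressor bound, *haxA* is transcribed.
So HaxA is produced and active.
No repressor is bound and HaxA is active, so *kulC* is transcribed.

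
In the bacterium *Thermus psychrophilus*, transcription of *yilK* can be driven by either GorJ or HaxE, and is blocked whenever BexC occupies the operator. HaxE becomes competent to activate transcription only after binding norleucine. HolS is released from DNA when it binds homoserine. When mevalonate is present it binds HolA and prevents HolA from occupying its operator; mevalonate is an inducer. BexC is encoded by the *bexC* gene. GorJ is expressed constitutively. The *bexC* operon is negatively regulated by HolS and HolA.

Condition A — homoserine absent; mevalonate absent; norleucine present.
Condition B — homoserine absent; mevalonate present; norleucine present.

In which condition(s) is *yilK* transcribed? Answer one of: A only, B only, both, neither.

Condition A:
Homoserine is absent, so HolS is active.
Mevalonate is absent, so HolA is active.
With repressor HolS bound, *bexC* is not transcribed.
So BexC is not produced.
GorJ is produced constitutively and is active.
Norleucine is present, so HaxE is active.
Activator GorJ is present, so *yilK* is transcribed.
→ *yilK* is ON in A.
Condition B:
Homoserine is absent, so HolS is active.
Mevalonate is present, so HolA is inactive.
With repressor HolS bound, *bexC* is not transcribed.
So BexC is not produced.
GorJ is produced constitutively and is active.
Norleucine is present, so HaxE is active.
Activator GorJ is present, so *yilK* is transcribed.
→ *yilK* is ON in B.

both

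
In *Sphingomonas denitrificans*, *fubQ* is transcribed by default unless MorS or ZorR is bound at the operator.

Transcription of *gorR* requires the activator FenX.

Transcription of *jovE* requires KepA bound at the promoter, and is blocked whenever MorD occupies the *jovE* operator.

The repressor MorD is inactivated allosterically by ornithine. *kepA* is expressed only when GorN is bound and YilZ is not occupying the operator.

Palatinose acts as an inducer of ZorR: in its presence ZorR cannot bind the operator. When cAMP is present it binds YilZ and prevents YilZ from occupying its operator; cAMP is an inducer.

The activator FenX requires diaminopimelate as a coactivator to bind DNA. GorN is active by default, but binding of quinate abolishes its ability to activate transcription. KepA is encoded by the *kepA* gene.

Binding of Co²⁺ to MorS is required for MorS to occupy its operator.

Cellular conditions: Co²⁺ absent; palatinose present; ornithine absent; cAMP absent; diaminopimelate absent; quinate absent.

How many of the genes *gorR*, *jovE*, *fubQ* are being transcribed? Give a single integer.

1

Diaminopimelate is absent, so FenX is inactive.
Required activator FenX is absent, so *gorR* is not transcribed.
→ *gorR* is OFF.
Ornithine is absent, so MorD is active.
cAMP is absent, so YilZ is active.
Quinate is absent, so GorN is active.
With repressor YilZ bound, *kepA* is not transcribed.
So KepA is not produced.
With repressor MorD bound, *jovE* is not transcribed.
→ *jovE* is OFF.
Co²⁺ is absent, so MorS is inactive.
Palatinose is present, so ZorR is inactive.
With no repressor bound, *fubQ* is transcribed.
→ *fubQ* is ON.
1 of the 3 genes is transcribed.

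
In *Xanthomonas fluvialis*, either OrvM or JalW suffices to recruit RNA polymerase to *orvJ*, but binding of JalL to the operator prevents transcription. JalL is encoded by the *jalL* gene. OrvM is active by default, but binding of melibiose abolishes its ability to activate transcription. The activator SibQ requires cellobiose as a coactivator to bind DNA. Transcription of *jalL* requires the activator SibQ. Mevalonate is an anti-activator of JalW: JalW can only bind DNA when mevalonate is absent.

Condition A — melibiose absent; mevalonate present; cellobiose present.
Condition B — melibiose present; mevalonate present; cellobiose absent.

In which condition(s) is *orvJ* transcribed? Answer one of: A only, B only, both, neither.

neither

Condition A:
Melibiose is absent, so OrvM is active.
Mevalonate is present, so JalW is inactive.
Cellobiose is present, so SibQ is active.
No repressor is bound and SibQ is active, so *jalL* is transcribed.
So JalL is produced and active.
With repressor JalL bound, *orvJ* is not transcribed.
→ *orvJ* is OFF in A.
Condition B:
Melibiose is present, so OrvM is inactive.
Mevalonate is present, so JalW is inactive.
Cellobiose is absent, so SibQ is inactive.
Required activator SibQ is absent, so *jalL* is not transcribed.
So JalL is not produced.
No activator is available at the *orvJ* promoter, so *orvJ* is not transcribed.
→ *orvJ* is OFF in B.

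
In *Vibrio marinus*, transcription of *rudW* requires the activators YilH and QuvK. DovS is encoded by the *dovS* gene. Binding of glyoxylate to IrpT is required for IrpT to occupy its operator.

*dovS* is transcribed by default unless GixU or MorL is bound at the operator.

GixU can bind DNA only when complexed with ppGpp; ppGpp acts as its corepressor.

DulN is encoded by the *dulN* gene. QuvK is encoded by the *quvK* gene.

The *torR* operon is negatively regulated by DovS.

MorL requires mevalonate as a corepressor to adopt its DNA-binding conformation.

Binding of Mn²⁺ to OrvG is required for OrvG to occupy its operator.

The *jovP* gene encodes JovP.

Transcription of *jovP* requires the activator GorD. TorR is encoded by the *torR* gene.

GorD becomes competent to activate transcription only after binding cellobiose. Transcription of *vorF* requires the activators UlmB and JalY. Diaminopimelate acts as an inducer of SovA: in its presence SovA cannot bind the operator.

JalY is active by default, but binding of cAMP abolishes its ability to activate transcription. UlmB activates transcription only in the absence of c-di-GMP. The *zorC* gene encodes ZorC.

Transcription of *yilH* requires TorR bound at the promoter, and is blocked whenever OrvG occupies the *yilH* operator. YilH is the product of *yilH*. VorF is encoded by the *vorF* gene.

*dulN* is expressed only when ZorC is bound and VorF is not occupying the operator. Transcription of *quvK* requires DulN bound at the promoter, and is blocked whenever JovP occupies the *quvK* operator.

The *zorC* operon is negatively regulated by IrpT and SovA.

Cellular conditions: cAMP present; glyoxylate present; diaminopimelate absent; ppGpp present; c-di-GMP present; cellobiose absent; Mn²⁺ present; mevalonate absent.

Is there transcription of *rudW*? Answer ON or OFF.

Mn²⁺ is present, so OrvG is active.
ppGpp is present, so GixU is active.
Mevalonate is absent, so MorL is inactive.
With repressor GixU bound, *dovS* is not transcribed.
So DovS is not produced.
With no repressor bound, *torR* is transcribed.
So TorR is produced and active.
With repressor OrvG bound, *yilH* is not transcribed.
So YilH is not produced.
Cellobiose is absent, so GorD is inactive.
Required activator GorD is absent, so *jovP* is not transcribed.
So JovP is not produced.
Glyoxylate is present, so IrpT is active.
Diaminopimelate is absent, so SovA is active.
With repressor IrpT bound, *zorC* is not transcribed.
So ZorC is not produced.
c-di-GMP is present, so UlmB is inactive.
cAMP is present, so JalY is inactive.
Required activator UlmB is absent, so *vorF* is not transcribed.
So VorF is not produced.
Required activator ZorC is absent, so *dulN* is not transcribed.
So DulN is not produced.
Required activator DulN is absent, so *quvK* is not transcribed.
So QuvK is not produced.
Required activator YilH is absent, so *rudW* is not transcribed.

OFF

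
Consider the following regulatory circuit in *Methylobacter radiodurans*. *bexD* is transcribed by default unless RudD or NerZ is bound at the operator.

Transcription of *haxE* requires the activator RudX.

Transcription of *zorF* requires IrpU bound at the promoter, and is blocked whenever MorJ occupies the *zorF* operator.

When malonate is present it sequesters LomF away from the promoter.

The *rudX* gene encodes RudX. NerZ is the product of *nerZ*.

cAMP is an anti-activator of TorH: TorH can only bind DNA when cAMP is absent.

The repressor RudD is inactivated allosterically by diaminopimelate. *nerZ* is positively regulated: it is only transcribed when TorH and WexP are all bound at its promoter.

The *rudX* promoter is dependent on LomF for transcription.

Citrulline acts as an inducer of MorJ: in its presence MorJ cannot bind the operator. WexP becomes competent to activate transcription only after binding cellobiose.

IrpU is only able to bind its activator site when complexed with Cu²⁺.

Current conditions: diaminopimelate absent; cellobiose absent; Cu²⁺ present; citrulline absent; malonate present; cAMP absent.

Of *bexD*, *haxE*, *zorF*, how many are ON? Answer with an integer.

0

Diaminopimelate is absent, so RudD is active.
cAMP is absent, so TorH is active.
Cellobiose is absent, so WexP is inactive.
Required activator WexP is absent, so *nerZ* is not transcribed.
So NerZ is not produced.
With repressor RudD bound, *bexD* is not transcribed.
→ *bexD* is OFF.
Malonate is present, so LomF is inactive.
Required activator LomF is absent, so *rudX* is not transcribed.
So RudX is not produced.
Required activator RudX is absent, so *haxE* is not transcribed.
→ *haxE* is OFF.
Cu²⁺ is present, so IrpU is active.
Citrulline is absent, so MorJ is active.
With repressor MorJ bound, *zorF* is not transcribed.
→ *zorF* is OFF.
0 of the 3 genes are transcribed.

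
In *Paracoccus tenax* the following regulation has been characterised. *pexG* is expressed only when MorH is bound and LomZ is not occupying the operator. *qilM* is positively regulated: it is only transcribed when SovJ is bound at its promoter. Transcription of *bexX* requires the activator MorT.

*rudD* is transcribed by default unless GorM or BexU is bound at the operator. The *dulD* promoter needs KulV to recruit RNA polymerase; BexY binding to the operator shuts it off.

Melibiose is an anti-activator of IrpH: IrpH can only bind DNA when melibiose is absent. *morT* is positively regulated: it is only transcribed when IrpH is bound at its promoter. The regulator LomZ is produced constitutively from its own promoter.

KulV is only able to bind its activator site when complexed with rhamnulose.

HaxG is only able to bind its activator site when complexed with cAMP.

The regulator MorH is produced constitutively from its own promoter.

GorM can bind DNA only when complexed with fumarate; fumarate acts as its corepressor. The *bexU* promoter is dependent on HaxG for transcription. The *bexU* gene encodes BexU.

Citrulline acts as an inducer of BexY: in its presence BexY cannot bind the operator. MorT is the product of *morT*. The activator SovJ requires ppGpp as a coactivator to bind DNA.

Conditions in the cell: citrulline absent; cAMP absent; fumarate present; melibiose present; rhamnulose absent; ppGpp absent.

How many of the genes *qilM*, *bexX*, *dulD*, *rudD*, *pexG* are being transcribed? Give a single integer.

0

ppGpp is absent, so SovJ is inactive.
Required activator SovJ is absent, so *qilM* is not transcribed.
→ *qilM* is OFF.
Melibiose is present, so IrpH is inactive.
Required activator IrpH is absent, so *morT* is not transcribed.
So MorT is not produced.
Required activator MorT is absent, so *bexX* is not transcribed.
→ *bexX* is OFF.
Rhamnulose is absent, so KulV is inactive.
Citrulline is absent, so BexY is active.
With repressor BexY bound, *dulD* is not transcribed.
→ *dulD* is OFF.
Fumarate is present, so GorM is active.
cAMP is absent, so HaxG is inactive.
Required activator HaxG is absent, so *bexU* is not transcribed.
So BexU is not produced.
With repressor GorM bound, *rudD* is not transcribed.
→ *rudD* is OFF.
MorH is produced constitutively and is active.
LomZ is produced constitutively and is active.
With repressor LomZ bound, *pexG* is not transcribed.
→ *pexG* is OFF.
0 of the 5 genes are transcribed.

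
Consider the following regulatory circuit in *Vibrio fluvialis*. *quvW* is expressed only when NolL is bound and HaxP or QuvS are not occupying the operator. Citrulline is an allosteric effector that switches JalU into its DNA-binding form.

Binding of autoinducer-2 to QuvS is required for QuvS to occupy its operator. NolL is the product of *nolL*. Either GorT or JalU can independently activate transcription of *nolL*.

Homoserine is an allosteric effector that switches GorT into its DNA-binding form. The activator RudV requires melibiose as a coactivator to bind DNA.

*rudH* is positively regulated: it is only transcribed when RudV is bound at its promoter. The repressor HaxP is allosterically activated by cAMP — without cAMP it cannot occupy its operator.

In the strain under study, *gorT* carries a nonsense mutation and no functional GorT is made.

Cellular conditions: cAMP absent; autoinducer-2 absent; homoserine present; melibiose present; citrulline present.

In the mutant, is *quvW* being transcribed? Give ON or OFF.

GorT is non-functional in this strain, so it has no effect.
Citrulline is present, so JalU is active.
Activator JalU is present, so *nolL* is transcribed.
So NolL is produced and active.
cAMP is absent, so HaxP is inactive.
Autoinducer-2 is absent, so QuvS is inactive.
No repressor is bound and NolL is active, so *quvW* is transcribed.

ON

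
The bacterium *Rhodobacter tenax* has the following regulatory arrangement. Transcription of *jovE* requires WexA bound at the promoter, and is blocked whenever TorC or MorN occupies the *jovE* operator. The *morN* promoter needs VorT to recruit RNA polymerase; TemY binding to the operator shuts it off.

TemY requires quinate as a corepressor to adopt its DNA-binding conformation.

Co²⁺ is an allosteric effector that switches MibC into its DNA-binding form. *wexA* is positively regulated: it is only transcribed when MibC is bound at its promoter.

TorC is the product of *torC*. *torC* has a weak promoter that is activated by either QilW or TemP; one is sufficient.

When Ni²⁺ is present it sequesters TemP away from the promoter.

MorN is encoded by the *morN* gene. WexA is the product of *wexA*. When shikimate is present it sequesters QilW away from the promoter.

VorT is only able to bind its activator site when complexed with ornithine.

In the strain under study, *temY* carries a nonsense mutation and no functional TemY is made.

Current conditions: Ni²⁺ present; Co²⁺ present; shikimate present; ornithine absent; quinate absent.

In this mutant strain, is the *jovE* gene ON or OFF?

Shikimate is present, so QilW is inactive.
Ni²⁺ is present, so TemP is inactive.
No activator is available at the *torC* promoter, so *torC* is not transcribed.
So TorC is not produced.
Co²⁺ is present, so MibC is active.
No repressor is bound and MibC is active, so *wexA* is transcribed.
So WexA is produced and active.
TemY is non-functional in this strain, so it has no effect.
Ornithine is absent, so VorT is inactive.
Required activator VorT is absent, so *morN* is not transcribed.
So MorN is not produced.
No repressor is bound and WexA is active, so *jovE* is transcribed.

ON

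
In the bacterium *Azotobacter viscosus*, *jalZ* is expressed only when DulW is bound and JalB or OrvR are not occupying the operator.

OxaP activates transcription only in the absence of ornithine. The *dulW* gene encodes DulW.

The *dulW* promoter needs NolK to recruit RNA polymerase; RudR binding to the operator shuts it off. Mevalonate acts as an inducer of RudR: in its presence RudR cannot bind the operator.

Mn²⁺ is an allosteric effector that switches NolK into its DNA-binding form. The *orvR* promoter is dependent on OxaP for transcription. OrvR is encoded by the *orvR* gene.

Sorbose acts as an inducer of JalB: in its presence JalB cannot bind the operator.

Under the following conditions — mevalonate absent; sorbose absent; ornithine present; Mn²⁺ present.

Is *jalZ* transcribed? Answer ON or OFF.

OFF

Sorbose is absent, so JalB is active.
Ornithine is present, so OxaP is inactive.
Required activator OxaP is absent, so *orvR* is not transcribed.
So OrvR is not produced.
Mevalonate is absent, so RudR is active.
Mn²⁺ is present, so NolK is active.
With repressor RudR bound, *dulW* is not transcribed.
So DulW is not produced.
With repressor JalB bound, *jalZ* is not transcribed.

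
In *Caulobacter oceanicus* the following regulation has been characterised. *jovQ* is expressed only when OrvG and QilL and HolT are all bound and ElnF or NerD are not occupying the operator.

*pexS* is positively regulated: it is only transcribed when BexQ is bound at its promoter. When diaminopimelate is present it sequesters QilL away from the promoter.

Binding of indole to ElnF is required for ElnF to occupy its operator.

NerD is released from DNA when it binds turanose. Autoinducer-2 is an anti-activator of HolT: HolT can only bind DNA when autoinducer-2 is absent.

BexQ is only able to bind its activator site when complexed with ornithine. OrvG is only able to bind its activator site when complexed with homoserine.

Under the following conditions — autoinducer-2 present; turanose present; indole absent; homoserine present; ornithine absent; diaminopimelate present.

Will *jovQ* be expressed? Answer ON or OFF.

OFF

Homoserine is present, so OrvG is active.
Diaminopimelate is present, so QilL is inactive.
Indole is absent, so ElnF is inactive.
Autoinducer-2 is present, so HolT is inactive.
Turanose is present, so NerD is inactive.
Required activator QilL is absent, so *jovQ* is not transcribed.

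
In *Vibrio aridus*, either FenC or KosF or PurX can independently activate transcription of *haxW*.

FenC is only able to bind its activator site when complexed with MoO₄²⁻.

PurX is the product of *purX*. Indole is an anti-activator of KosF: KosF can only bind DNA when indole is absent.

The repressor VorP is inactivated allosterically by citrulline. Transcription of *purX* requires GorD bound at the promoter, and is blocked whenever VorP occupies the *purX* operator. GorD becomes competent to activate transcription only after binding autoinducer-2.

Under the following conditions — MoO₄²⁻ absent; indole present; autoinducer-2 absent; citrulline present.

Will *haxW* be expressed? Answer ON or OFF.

MoO₄²⁻ is absent, so FenC is inactive.
Indole is present, so KosF is inactive.
Citrulline is present, so VorP is inactive.
Autoinducer-2 is absent, so GorD is inactive.
Required activator GorD is absent, so *purX* is not transcribed.
So PurX is not produced.
No activator is available at the *haxW* promoter, so *haxW* is not transcribed.

OFF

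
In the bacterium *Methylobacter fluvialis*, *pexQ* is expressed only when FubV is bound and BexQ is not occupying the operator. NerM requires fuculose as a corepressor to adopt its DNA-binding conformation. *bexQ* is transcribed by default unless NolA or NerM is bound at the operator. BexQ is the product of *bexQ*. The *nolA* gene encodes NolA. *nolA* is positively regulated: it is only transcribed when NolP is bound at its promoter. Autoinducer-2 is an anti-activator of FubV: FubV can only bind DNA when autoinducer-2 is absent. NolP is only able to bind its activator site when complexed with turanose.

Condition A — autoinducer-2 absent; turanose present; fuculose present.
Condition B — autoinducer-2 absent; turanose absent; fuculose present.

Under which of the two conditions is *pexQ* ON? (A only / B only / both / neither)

both

Condition A:
Autoinducer-2 is absent, so FubV is active.
Turanose is present, so NolP is active.
No repressor is bound and NolP is active, so *nolA* is transcribed.
So NolA is produced and active.
Fuculose is present, so NerM is active.
With repressor NolA bound, *bexQ* is not transcribed.
So BexQ is not produced.
No repressor is bound and FubV is active, so *pexQ* is transcribed.
→ *pexQ* is ON in A.
Condition B:
Autoinducer-2 is absent, so FubV is active.
Turanose is absent, so NolP is inactive.
Required activator NolP is absent, so *nolA* is not transcribed.
So NolA is not produced.
Fuculose is present, so NerM is active.
With repressor NerM bound, *bexQ* is not transcribed.
So BexQ is not produced.
No repressor is bound and FubV is active, so *pexQ* is transcribed.
→ *pexQ* is ON in B.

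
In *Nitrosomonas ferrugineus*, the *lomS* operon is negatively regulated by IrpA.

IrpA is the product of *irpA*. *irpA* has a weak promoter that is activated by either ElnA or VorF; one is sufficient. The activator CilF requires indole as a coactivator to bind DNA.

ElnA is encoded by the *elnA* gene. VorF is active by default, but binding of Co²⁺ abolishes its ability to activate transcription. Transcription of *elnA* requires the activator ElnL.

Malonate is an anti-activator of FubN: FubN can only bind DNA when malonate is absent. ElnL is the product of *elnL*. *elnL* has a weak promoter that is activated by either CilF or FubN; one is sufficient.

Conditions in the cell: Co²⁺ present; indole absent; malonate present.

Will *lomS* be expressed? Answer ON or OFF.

Indole is absent, so CilF is inactive.
Malonate is present, so FubN is inactive.
No activator is available at the *elnL* promoter, so *elnL* is not transcribed.
So ElnL is not produced.
Required activator ElnL is absent, so *elnA* is not transcribed.
So ElnA is not produced.
Co²⁺ is present, so VorF is inactive.
No activator is available at the *irpA* promoter, so *irpA* is not transcribed.
So IrpA is not produced.
With no repressor bound, *lomS* is transcribed.

ON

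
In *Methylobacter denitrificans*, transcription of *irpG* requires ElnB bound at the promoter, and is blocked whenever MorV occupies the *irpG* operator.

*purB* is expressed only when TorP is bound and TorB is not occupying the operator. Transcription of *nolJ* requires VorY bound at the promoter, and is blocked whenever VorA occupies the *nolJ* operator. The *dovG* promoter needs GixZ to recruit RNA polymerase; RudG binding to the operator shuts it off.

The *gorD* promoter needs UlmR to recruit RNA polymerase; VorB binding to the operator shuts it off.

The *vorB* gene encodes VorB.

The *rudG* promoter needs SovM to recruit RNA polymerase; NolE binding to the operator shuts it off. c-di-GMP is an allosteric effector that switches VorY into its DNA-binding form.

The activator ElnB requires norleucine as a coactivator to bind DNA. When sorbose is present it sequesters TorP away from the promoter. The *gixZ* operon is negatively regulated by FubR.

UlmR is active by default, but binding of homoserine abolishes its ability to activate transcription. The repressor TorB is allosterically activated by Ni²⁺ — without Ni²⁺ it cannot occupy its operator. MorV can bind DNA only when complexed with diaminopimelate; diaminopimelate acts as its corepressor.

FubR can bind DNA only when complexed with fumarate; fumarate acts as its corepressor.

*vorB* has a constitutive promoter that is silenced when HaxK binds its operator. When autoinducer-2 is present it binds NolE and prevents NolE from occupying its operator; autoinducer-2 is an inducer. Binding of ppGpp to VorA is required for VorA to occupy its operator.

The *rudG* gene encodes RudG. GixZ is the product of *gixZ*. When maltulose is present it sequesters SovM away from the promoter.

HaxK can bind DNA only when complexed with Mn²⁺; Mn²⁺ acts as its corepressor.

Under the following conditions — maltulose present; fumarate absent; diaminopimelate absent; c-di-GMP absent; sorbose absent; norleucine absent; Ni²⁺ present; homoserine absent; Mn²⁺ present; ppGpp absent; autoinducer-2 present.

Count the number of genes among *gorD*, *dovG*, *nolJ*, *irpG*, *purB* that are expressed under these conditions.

Mn²⁺ is present, so HaxK is active.
With repressor HaxK bound, *vorB* is not transcribed.
So VorB is not produced.
Homoserine is absent, so UlmR is active.
No repressor is bound and UlmR is active, so *gorD* is transcribed.
→ *gorD* is ON.
Autoinducer-2 is present, so NolE is inactive.
Maltulose is present, so SovM is inactive.
Required activator SovM is absent, so *rudG* is not transcribed.
So RudG is not produced.
Fumarate is absent, so FubR is inactive.
With no repressor bound, *gixZ* is transcribed.
So GixZ is produced and active.
No repressor is bound and GixZ is active, so *dovG* is transcribed.
→ *dovG* is ON.
ppGpp is absent, so VorA is inactive.
c-di-GMP is absent, so VorY is inactive.
Required activator VorY is absent, so *nolJ* is not transcribed.
→ *nolJ* is OFF.
Diaminopimelate is absent, so MorV is inactive.
Norleucine is absent, so ElnB is inactive.
Required activator ElnB is absent, so *irpG* is not transcribed.
→ *irpG* is OFF.
Sorbose is absent, so TorP is active.
Ni²⁺ is present, so TorB is active.
With repressor TorB bound, *purB* is not transcribed.
→ *purB* is OFF.
2 of the 5 genes are transcribed.

2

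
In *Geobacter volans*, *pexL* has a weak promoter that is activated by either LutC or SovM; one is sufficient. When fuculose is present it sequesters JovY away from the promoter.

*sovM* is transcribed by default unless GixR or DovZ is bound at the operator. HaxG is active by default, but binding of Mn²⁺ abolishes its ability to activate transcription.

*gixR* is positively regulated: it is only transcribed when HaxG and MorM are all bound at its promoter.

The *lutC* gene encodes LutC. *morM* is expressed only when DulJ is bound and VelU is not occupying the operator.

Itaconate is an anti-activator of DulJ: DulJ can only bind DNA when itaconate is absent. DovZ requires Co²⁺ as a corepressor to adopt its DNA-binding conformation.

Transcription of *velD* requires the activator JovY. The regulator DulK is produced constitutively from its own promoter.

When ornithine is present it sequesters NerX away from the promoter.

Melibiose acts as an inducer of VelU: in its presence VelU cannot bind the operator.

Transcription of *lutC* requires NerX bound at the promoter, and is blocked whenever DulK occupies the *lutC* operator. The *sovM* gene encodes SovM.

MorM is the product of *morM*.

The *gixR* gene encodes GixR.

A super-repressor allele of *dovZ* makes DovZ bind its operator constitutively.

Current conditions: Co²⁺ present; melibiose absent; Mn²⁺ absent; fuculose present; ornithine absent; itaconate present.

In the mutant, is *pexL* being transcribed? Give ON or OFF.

OFF

DulK is produced constitutively and is active.
Ornithine is absent, so NerX is active.
With repressor DulK bound, *lutC* is not transcribed.
So LutC is not produced.
Mn²⁺ is absent, so HaxG is active.
Itaconate is present, so DulJ is inactive.
Melibiose is absent, so VelU is active.
With repressor VelU bound, *morM* is not transcribed.
So MorM is not produced.
Required activator MorM is absent, so *gixR* is not transcribed.
So GixR is not produced.
DovZ is constitutively active in this strain.
With repressor DovZ bound, *sovM* is not transcribed.
So SovM is not produced.
No activator is available at the *pexL* promoter, so *pexL* is not transcribed.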